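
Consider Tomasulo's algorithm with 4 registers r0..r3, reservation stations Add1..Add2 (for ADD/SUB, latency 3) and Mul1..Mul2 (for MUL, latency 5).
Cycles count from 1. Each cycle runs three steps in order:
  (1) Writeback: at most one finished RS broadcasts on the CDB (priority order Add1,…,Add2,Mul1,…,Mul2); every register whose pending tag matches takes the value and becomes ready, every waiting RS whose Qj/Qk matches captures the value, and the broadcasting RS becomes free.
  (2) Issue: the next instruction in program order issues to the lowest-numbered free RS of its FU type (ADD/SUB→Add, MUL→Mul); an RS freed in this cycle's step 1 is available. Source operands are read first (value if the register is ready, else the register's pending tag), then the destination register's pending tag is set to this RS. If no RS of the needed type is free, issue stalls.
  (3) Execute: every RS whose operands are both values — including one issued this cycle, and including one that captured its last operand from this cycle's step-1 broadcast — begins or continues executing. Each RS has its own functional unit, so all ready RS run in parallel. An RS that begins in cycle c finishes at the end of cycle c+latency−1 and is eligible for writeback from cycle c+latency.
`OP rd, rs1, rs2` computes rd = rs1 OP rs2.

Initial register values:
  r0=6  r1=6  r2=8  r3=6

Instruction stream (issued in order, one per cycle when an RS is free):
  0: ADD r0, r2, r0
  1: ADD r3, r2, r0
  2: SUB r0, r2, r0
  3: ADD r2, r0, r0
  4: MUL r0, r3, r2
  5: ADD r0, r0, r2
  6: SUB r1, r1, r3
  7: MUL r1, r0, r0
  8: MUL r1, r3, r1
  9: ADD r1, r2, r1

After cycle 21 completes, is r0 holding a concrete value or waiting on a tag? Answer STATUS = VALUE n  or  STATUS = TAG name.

cycle 1: issue ADD r0<-Add1 // r0:Add1,r1:6,r2:8,r3:6
cycle 2: issue ADD r3<-Add2 // r0:Add1,r1:6,r2:8,r3:Add2
cycle 3: stall // r0:Add1,r1:6,r2:8,r3:Add2
cycle 4: CDB Add1=14; issue SUB r0<-Add1 // r0:Add1,r1:6,r2:8,r3:Add2
cycle 5: stall // r0:Add1,r1:6,r2:8,r3:Add2
cycle 6: stall // r0:Add1,r1:6,r2:8,r3:Add2
cycle 7: CDB Add1=-6; issue ADD r2<-Add1 // r0:-6,r1:6,r2:Add1,r3:Add2
cycle 8: CDB Add2=22; issue MUL r0<-Mul1 // r0:Mul1,r1:6,r2:Add1,r3:22
cycle 9: issue ADD r0<-Add2 // r0:Add2,r1:6,r2:Add1,r3:22
cycle 10: CDB Add1=-12; issue SUB r1<-Add1 // r0:Add2,r1:Add1,r2:-12,r3:22
cycle 11: issue MUL r1<-Mul2 // r0:Add2,r1:Mul2,r2:-12,r3:22
cycle 12: stall // r0:Add2,r1:Mul2,r2:-12,r3:22
cycle 13: CDB Add1=-16; stall // r0:Add2,r1:Mul2,r2:-12,r3:22
cycle 14: stall // r0:Add2,r1:Mul2,r2:-12,r3:22
cycle 15: CDB Mul1=-264; issue MUL r1<-Mul1 // r0:Add2,r1:Mul1,r2:-12,r3:22
cycle 16: issue ADD r1<-Add1 // r0:Add2,r1:Add1,r2:-12,r3:22
cycle 17: - // r0:Add2,r1:Add1,r2:-12,r3:22
cycle 18: CDB Add2=-276 // r0:-276,r1:Add1,r2:-12,r3:22
cycle 19: - // r0:-276,r1:Add1,r2:-12,r3:22
cycle 20: - // r0:-276,r1:Add1,r2:-12,r3:22
cycle 21: - // r0:-276,r1:Add1,r2:-12,r3:22

STATUS = VALUE -276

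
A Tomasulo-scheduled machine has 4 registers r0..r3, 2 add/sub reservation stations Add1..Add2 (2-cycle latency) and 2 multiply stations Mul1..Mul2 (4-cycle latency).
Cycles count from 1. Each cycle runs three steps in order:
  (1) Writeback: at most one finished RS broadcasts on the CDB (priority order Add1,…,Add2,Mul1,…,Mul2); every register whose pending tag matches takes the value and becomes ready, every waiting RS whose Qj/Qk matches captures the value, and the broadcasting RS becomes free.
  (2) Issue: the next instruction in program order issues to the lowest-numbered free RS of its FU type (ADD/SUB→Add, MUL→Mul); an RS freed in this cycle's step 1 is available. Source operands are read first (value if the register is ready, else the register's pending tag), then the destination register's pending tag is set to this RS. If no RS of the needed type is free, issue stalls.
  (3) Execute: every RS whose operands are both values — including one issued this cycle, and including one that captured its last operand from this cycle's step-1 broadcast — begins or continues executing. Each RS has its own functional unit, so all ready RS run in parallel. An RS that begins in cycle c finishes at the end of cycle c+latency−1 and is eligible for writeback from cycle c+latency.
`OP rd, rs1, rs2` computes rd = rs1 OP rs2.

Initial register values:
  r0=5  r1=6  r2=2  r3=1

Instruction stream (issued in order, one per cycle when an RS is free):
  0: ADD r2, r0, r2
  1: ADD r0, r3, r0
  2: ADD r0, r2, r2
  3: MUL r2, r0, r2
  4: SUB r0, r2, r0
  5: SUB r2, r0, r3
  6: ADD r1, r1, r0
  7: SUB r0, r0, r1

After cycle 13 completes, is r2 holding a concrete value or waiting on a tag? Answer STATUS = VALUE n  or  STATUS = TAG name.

c1: issue ADD r2<-Add1 | r0:5,r1:6,r2:Add1,r3:1
c2: issue ADD r0<-Add2 | r0:Add2,r1:6,r2:Add1,r3:1
c3: CDB Add1=7; issue ADD r0<-Add1 | r0:Add1,r1:6,r2:7,r3:1
c4: CDB Add2=6; issue MUL r2<-Mul1 | r0:Add1,r1:6,r2:Mul1,r3:1
c5: CDB Add1=14; issue SUB r0<-Add1 | r0:Add1,r1:6,r2:Mul1,r3:1
c6: issue SUB r2<-Add2 | r0:Add1,r1:6,r2:Add2,r3:1
c7: stall | r0:Add1,r1:6,r2:Add2,r3:1
c8: stall | r0:Add1,r1:6,r2:Add2,r3:1
c9: CDB Mul1=98; stall | r0:Add1,r1:6,r2:Add2,r3:1
c10: stall | r0:Add1,r1:6,r2:Add2,r3:1
c11: CDB Add1=84; issue ADD r1<-Add1 | r0:84,r1:Add1,r2:Add2,r3:1
c12: stall | r0:84,r1:Add1,r2:Add2,r3:1
c13: CDB Add1=90; issue SUB r0<-Add1 | r0:Add1,r1:90,r2:Add2,r3:1

STATUS = TAG Add2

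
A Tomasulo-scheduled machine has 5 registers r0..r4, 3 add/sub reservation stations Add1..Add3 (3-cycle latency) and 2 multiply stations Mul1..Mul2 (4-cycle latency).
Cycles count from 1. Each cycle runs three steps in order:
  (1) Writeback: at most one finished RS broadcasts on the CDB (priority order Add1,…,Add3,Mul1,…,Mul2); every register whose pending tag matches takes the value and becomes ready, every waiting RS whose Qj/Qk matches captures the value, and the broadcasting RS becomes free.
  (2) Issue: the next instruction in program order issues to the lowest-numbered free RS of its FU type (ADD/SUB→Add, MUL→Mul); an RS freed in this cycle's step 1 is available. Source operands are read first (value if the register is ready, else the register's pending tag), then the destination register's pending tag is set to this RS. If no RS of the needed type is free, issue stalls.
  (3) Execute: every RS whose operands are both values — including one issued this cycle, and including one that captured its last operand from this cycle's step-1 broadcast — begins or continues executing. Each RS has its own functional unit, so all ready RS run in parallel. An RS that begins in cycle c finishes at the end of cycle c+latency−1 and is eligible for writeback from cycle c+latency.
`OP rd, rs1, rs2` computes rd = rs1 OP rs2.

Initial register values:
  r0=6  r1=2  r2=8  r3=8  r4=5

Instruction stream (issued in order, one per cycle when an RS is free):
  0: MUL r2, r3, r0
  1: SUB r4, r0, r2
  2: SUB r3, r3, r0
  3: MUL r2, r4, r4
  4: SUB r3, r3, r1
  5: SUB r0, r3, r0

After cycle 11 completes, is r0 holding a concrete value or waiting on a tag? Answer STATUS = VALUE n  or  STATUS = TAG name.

cycle 1: issue MUL r2<-Mul1 // r0:6,r1:2,r2:Mul1,r3:8,r4:5
cycle 2: issue SUB r4<-Add1 // r0:6,r1:2,r2:Mul1,r3:8,r4:Add1
cycle 3: issue SUB r3<-Add2 // r0:6,r1:2,r2:Mul1,r3:Add2,r4:Add1
cycle 4: issue MUL r2<-Mul2 // r0:6,r1:2,r2:Mul2,r3:Add2,r4:Add1
cycle 5: CDB Mul1=48; issue SUB r3<-Add3 // r0:6,r1:2,r2:Mul2,r3:Add3,r4:Add1
cycle 6: CDB Add2=2; issue SUB r0<-Add2 // r0:Add2,r1:2,r2:Mul2,r3:Add3,r4:Add1
cycle 7: - // r0:Add2,r1:2,r2:Mul2,r3:Add3,r4:Add1
cycle 8: CDB Add1=-42 // r0:Add2,r1:2,r2:Mul2,r3:Add3,r4:-42
cycle 9: CDB Add3=0 // r0:Add2,r1:2,r2:Mul2,r3:0,r4:-42
cycle 10: - // r0:Add2,r1:2,r2:Mul2,r3:0,r4:-42
cycle 11: - // r0:Add2,r1:2,r2:Mul2,r3:0,r4:-42

STATUS = TAG Add2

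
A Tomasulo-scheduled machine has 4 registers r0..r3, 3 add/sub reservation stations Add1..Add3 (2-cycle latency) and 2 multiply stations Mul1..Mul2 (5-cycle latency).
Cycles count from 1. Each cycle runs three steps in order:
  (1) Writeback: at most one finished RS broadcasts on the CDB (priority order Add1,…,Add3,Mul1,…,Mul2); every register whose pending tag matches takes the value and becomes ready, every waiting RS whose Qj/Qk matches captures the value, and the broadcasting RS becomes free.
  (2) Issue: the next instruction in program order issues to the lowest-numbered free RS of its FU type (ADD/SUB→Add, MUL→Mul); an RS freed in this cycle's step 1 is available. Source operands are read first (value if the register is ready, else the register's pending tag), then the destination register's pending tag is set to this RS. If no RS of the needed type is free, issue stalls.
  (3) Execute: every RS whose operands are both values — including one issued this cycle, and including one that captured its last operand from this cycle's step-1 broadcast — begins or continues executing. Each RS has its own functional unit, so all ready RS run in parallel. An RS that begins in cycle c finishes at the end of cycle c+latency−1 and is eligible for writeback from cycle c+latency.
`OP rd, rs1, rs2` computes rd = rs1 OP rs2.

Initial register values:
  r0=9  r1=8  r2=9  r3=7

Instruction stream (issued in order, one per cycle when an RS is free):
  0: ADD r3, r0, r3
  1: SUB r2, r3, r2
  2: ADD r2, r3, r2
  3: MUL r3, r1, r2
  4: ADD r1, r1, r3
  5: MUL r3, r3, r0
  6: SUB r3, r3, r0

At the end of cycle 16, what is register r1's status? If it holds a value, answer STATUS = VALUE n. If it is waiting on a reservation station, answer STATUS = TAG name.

STATUS = VALUE 192

  c1: issue ADD r3<-Add1  regs: r0:9,r1:8,r2:9,r3:Add1
  c2: issue SUB r2<-Add2  regs: r0:9,r1:8,r2:Add2,r3:Add1
  c3: CDB Add1=16; issue ADD r2<-Add1  regs: r0:9,r1:8,r2:Add1,r3:16
  c4: issue MUL r3<-Mul1  regs: r0:9,r1:8,r2:Add1,r3:Mul1
  c5: CDB Add2=7; issue ADD r1<-Add2  regs: r0:9,r1:Add2,r2:Add1,r3:Mul1
  c6: issue MUL r3<-Mul2  regs: r0:9,r1:Add2,r2:Add1,r3:Mul2
  c7: CDB Add1=23; issue SUB r3<-Add1  regs: r0:9,r1:Add2,r2:23,r3:Add1
  c8: -  regs: r0:9,r1:Add2,r2:23,r3:Add1
  c9: -  regs: r0:9,r1:Add2,r2:23,r3:Add1
  c10: -  regs: r0:9,r1:Add2,r2:23,r3:Add1
  c11: -  regs: r0:9,r1:Add2,r2:23,r3:Add1
  c12: CDB Mul1=184  regs: r0:9,r1:Add2,r2:23,r3:Add1
  c13: -  regs: r0:9,r1:Add2,r2:23,r3:Add1
  c14: CDB Add2=192  regs: r0:9,r1:192,r2:23,r3:Add1
  c15: -  regs: r0:9,r1:192,r2:23,r3:Add1
  c16: -  regs: r0:9,r1:192,r2:23,r3:Add1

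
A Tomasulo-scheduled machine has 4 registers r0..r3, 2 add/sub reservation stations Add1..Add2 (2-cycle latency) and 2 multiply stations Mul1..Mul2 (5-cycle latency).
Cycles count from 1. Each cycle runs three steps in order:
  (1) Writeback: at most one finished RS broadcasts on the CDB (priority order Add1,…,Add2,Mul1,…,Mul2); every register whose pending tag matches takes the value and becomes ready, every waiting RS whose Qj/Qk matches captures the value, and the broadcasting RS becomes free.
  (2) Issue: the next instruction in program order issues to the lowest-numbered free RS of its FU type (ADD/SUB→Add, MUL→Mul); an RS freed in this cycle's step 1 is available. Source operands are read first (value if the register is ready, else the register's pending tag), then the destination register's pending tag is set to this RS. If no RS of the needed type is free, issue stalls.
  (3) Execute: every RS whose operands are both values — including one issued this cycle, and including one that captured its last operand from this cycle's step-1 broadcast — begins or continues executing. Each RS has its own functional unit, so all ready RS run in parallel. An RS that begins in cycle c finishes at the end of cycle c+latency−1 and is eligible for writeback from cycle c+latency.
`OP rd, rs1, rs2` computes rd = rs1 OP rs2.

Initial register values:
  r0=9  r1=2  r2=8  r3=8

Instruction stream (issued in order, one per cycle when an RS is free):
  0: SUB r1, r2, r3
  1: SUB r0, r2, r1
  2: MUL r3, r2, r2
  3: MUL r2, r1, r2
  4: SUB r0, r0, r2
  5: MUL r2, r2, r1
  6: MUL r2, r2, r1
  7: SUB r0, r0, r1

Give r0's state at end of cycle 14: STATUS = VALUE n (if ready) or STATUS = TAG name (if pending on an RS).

STATUS = VALUE 8

c1: issue SUB r1<-Add1 | r0:9,r1:Add1,r2:8,r3:8
c2: issue SUB r0<-Add2 | r0:Add2,r1:Add1,r2:8,r3:8
c3: CDB Add1=0; issue MUL r3<-Mul1 | r0:Add2,r1:0,r2:8,r3:Mul1
c4: issue MUL r2<-Mul2 | r0:Add2,r1:0,r2:Mul2,r3:Mul1
c5: CDB Add2=8; issue SUB r0<-Add1 | r0:Add1,r1:0,r2:Mul2,r3:Mul1
c6: stall | r0:Add1,r1:0,r2:Mul2,r3:Mul1
c7: stall | r0:Add1,r1:0,r2:Mul2,r3:Mul1
c8: CDB Mul1=64; issue MUL r2<-Mul1 | r0:Add1,r1:0,r2:Mul1,r3:64
c9: CDB Mul2=0; issue MUL r2<-Mul2 | r0:Add1,r1:0,r2:Mul2,r3:64
c10: issue SUB r0<-Add2 | r0:Add2,r1:0,r2:Mul2,r3:64
c11: CDB Add1=8 | r0:Add2,r1:0,r2:Mul2,r3:64
c12: - | r0:Add2,r1:0,r2:Mul2,r3:64
c13: CDB Add2=8 | r0:8,r1:0,r2:Mul2,r3:64
c14: CDB Mul1=0 | r0:8,r1:0,r2:Mul2,r3:64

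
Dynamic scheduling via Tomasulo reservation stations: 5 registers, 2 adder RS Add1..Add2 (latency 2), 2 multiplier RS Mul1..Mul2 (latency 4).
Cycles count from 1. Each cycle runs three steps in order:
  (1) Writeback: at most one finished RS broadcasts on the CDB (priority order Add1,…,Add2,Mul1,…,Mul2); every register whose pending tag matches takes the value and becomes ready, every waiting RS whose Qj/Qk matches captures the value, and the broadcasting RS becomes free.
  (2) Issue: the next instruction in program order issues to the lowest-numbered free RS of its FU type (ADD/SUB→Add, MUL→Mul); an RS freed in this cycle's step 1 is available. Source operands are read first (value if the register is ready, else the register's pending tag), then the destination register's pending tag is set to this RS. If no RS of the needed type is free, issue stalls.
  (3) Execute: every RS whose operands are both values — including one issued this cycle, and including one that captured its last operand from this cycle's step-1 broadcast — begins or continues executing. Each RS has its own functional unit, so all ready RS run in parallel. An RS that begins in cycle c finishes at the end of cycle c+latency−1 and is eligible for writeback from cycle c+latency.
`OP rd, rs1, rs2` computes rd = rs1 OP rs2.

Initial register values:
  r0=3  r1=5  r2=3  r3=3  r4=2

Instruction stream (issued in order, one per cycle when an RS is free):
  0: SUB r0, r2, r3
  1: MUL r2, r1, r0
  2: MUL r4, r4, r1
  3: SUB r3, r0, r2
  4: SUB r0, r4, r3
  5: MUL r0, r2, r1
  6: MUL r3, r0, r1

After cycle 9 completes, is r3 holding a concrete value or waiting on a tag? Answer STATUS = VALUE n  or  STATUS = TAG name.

  c1: issue SUB r0<-Add1  regs: r0:Add1,r1:5,r2:3,r3:3,r4:2
  c2: issue MUL r2<-Mul1  regs: r0:Add1,r1:5,r2:Mul1,r3:3,r4:2
  c3: CDB Add1=0; issue MUL r4<-Mul2  regs: r0:0,r1:5,r2:Mul1,r3:3,r4:Mul2
  c4: issue SUB r3<-Add1  regs: r0:0,r1:5,r2:Mul1,r3:Add1,r4:Mul2
  c5: issue SUB r0<-Add2  regs: r0:Add2,r1:5,r2:Mul1,r3:Add1,r4:Mul2
  c6: stall  regs: r0:Add2,r1:5,r2:Mul1,r3:Add1,r4:Mul2
  c7: CDB Mul1=0; issue MUL r0<-Mul1  regs: r0:Mul1,r1:5,r2:0,r3:Add1,r4:Mul2
  c8: CDB Mul2=10; issue MUL r3<-Mul2  regs: r0:Mul1,r1:5,r2:0,r3:Mul2,r4:10
  c9: CDB Add1=0  regs: r0:Mul1,r1:5,r2:0,r3:Mul2,r4:10

STATUS = TAG Mul2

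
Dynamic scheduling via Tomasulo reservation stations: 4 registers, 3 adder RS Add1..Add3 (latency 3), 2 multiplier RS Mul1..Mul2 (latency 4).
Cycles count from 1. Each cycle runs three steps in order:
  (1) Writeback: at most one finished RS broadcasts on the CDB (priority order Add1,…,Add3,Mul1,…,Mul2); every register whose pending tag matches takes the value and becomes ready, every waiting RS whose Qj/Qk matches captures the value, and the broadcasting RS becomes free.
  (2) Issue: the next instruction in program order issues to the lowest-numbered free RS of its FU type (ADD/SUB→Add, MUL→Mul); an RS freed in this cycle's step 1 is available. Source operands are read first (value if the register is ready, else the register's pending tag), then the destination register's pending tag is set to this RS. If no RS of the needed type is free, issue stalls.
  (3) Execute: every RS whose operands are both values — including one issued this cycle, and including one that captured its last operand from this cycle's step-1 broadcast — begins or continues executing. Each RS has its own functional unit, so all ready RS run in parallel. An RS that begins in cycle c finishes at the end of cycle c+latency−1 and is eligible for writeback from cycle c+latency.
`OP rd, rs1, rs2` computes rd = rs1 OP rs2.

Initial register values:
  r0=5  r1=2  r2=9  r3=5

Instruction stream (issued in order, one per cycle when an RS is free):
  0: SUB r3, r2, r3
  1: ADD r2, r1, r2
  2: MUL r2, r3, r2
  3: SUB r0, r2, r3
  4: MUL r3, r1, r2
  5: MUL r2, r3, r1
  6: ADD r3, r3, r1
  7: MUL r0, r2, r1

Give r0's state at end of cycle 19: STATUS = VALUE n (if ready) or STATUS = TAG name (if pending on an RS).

  c1: issue SUB r3<-Add1  regs: r0:5,r1:2,r2:9,r3:Add1
  c2: issue ADD r2<-Add2  regs: r0:5,r1:2,r2:Add2,r3:Add1
  c3: issue MUL r2<-Mul1  regs: r0:5,r1:2,r2:Mul1,r3:Add1
  c4: CDB Add1=4; issue SUB r0<-Add1  regs: r0:Add1,r1:2,r2:Mul1,r3:4
  c5: CDB Add2=11; issue MUL r3<-Mul2  regs: r0:Add1,r1:2,r2:Mul1,r3:Mul2
  c6: stall  regs: r0:Add1,r1:2,r2:Mul1,r3:Mul2
  c7: stall  regs: r0:Add1,r1:2,r2:Mul1,r3:Mul2
  c8: stall  regs: r0:Add1,r1:2,r2:Mul1,r3:Mul2
  c9: CDB Mul1=44; issue MUL r2<-Mul1  regs: r0:Add1,r1:2,r2:Mul1,r3:Mul2
  c10: issue ADD r3<-Add2  regs: r0:Add1,r1:2,r2:Mul1,r3:Add2
  c11: stall  regs: r0:Add1,r1:2,r2:Mul1,r3:Add2
  c12: CDB Add1=40; stall  regs: r0:40,r1:2,r2:Mul1,r3:Add2
  c13: CDB Mul2=88; issue MUL r0<-Mul2  regs: r0:Mul2,r1:2,r2:Mul1,r3:Add2
  c14: -  regs: r0:Mul2,r1:2,r2:Mul1,r3:Add2
  c15: -  regs: r0:Mul2,r1:2,r2:Mul1,r3:Add2
  c16: CDB Add2=90  regs: r0:Mul2,r1:2,r2:Mul1,r3:90
  c17: CDB Mul1=176  regs: r0:Mul2,r1:2,r2:176,r3:90
  c18: -  regs: r0:Mul2,r1:2,r2:176,r3:90
  c19: -  regs: r0:Mul2,r1:2,r2:176,r3:90

STATUS = TAG Mul2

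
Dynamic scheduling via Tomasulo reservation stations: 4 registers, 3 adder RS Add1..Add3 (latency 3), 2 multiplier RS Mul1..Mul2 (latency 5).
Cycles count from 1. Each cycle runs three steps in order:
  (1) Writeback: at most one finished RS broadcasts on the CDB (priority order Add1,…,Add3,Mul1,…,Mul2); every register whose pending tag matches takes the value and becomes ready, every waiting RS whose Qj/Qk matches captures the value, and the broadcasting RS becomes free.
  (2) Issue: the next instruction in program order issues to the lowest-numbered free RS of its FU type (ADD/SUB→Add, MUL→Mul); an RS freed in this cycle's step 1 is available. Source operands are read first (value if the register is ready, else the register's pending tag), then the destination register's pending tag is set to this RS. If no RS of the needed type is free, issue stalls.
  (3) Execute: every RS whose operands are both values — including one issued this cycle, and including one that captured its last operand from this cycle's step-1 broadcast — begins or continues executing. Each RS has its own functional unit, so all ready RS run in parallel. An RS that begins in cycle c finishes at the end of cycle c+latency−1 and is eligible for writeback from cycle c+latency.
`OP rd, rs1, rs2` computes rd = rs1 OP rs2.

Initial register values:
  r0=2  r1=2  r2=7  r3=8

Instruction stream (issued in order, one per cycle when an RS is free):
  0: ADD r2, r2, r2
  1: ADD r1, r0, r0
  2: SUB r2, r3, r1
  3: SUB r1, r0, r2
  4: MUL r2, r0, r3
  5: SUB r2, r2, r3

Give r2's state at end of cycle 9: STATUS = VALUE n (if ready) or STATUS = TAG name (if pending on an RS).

cycle 1: issue ADD r2<-Add1 // r0:2,r1:2,r2:Add1,r3:8
cycle 2: issue ADD r1<-Add2 // r0:2,r1:Add2,r2:Add1,r3:8
cycle 3: issue SUB r2<-Add3 // r0:2,r1:Add2,r2:Add3,r3:8
cycle 4: CDB Add1=14; issue SUB r1<-Add1 // r0:2,r1:Add1,r2:Add3,r3:8
cycle 5: CDB Add2=4; issue MUL r2<-Mul1 // r0:2,r1:Add1,r2:Mul1,r3:8
cycle 6: issue SUB r2<-Add2 // r0:2,r1:Add1,r2:Add2,r3:8
cycle 7: - // r0:2,r1:Add1,r2:Add2,r3:8
cycle 8: CDB Add3=4 // r0:2,r1:Add1,r2:Add2,r3:8
cycle 9: - // r0:2,r1:Add1,r2:Add2,r3:8

STATUS = TAG Add2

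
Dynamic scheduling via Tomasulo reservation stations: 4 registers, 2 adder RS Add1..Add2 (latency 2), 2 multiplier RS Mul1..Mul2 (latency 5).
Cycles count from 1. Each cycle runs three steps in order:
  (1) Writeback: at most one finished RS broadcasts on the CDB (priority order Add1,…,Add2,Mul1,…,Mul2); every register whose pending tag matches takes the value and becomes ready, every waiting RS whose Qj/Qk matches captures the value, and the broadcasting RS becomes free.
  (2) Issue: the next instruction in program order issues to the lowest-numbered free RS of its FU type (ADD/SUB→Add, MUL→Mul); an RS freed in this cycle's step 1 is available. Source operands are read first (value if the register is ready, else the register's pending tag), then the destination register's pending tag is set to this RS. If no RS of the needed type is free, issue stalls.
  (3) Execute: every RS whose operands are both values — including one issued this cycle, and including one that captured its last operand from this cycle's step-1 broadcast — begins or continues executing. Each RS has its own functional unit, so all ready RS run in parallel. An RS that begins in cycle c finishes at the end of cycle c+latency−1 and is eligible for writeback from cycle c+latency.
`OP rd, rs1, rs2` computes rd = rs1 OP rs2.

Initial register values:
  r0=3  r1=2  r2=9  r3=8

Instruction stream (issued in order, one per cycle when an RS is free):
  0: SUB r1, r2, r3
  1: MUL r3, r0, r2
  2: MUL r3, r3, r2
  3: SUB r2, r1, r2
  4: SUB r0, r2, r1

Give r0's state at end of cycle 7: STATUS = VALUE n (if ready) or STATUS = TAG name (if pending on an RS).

STATUS = TAG Add2

cycle 1: issue SUB r1<-Add1 // r0:3,r1:Add1,r2:9,r3:8
cycle 2: issue MUL r3<-Mul1 // r0:3,r1:Add1,r2:9,r3:Mul1
cycle 3: CDB Add1=1; issue MUL r3<-Mul2 // r0:3,r1:1,r2:9,r3:Mul2
cycle 4: issue SUB r2<-Add1 // r0:3,r1:1,r2:Add1,r3:Mul2
cycle 5: issue SUB r0<-Add2 // r0:Add2,r1:1,r2:Add1,r3:Mul2
cycle 6: CDB Add1=-8 // r0:Add2,r1:1,r2:-8,r3:Mul2
cycle 7: CDB Mul1=27 // r0:Add2,r1:1,r2:-8,r3:Mul2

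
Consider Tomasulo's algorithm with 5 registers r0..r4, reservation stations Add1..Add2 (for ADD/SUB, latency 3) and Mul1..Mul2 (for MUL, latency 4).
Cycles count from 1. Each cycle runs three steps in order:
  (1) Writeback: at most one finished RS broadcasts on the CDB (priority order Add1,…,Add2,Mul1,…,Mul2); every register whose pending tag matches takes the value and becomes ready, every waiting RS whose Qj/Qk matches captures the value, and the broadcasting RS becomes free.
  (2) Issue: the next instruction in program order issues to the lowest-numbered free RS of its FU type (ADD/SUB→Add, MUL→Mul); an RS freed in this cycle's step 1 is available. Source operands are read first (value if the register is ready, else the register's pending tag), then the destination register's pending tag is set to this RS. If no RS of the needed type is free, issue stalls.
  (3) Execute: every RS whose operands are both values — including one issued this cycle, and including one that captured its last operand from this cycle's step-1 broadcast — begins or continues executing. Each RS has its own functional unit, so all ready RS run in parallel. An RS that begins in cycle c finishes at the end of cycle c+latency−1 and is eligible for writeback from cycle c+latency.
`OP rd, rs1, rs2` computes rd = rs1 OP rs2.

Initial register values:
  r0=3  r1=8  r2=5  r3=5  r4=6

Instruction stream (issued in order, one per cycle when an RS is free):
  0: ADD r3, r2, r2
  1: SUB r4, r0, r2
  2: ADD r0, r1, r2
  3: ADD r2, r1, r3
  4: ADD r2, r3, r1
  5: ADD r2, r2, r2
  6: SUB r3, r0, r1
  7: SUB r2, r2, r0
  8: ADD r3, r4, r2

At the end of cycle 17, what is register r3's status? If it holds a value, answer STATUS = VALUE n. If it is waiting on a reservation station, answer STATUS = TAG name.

STATUS = TAG Add2

c1: issue ADD r3<-Add1 | r0:3,r1:8,r2:5,r3:Add1,r4:6
c2: issue SUB r4<-Add2 | r0:3,r1:8,r2:5,r3:Add1,r4:Add2
c3: stall | r0:3,r1:8,r2:5,r3:Add1,r4:Add2
c4: CDB Add1=10; issue ADD r0<-Add1 | r0:Add1,r1:8,r2:5,r3:10,r4:Add2
c5: CDB Add2=-2; issue ADD r2<-Add2 | r0:Add1,r1:8,r2:Add2,r3:10,r4:-2
c6: stall | r0:Add1,r1:8,r2:Add2,r3:10,r4:-2
c7: CDB Add1=13; issue ADD r2<-Add1 | r0:13,r1:8,r2:Add1,r3:10,r4:-2
c8: CDB Add2=18; issue ADD r2<-Add2 | r0:13,r1:8,r2:Add2,r3:10,r4:-2
c9: stall | r0:13,r1:8,r2:Add2,r3:10,r4:-2
c10: CDB Add1=18; issue SUB r3<-Add1 | r0:13,r1:8,r2:Add2,r3:Add1,r4:-2
c11: stall | r0:13,r1:8,r2:Add2,r3:Add1,r4:-2
c12: stall | r0:13,r1:8,r2:Add2,r3:Add1,r4:-2
c13: CDB Add1=5; issue SUB r2<-Add1 | r0:13,r1:8,r2:Add1,r3:5,r4:-2
c14: CDB Add2=36; issue ADD r3<-Add2 | r0:13,r1:8,r2:Add1,r3:Add2,r4:-2
c15: - | r0:13,r1:8,r2:Add1,r3:Add2,r4:-2
c16: - | r0:13,r1:8,r2:Add1,r3:Add2,r4:-2
c17: CDB Add1=23 | r0:13,r1:8,r2:23,r3:Add2,r4:-2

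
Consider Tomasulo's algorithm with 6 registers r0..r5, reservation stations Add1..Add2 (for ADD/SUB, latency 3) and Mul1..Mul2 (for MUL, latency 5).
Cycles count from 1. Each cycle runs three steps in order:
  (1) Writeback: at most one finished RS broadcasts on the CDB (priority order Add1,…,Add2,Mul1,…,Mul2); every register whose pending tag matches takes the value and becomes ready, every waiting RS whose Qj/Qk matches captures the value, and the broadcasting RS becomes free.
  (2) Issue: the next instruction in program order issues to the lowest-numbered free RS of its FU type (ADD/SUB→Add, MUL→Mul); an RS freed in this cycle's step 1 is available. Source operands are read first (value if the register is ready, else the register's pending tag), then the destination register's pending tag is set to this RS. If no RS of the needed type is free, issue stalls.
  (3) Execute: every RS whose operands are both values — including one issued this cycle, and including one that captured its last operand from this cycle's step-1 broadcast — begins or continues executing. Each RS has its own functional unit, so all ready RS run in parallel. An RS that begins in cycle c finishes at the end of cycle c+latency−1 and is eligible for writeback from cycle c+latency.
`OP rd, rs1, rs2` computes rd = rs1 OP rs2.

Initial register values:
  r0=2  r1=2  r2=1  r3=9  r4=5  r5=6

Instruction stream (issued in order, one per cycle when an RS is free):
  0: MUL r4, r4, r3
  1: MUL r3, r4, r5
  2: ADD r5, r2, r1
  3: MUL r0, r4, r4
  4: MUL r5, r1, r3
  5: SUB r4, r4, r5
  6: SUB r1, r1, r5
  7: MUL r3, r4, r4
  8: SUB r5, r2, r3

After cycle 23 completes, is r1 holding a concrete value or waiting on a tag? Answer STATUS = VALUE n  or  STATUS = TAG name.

  c1: issue MUL r4<-Mul1  regs: r0:2,r1:2,r2:1,r3:9,r4:Mul1,r5:6
  c2: issue MUL r3<-Mul2  regs: r0:2,r1:2,r2:1,r3:Mul2,r4:Mul1,r5:6
  c3: issue ADD r5<-Add1  regs: r0:2,r1:2,r2:1,r3:Mul2,r4:Mul1,r5:Add1
  c4: stall  regs: r0:2,r1:2,r2:1,r3:Mul2,r4:Mul1,r5:Add1
  c5: stall  regs: r0:2,r1:2,r2:1,r3:Mul2,r4:Mul1,r5:Add1
  c6: CDB Add1=3; stall  regs: r0:2,r1:2,r2:1,r3:Mul2,r4:Mul1,r5:3
  c7: CDB Mul1=45; issue MUL r0<-Mul1  regs: r0:Mul1,r1:2,r2:1,r3:Mul2,r4:45,r5:3
  c8: stall  regs: r0:Mul1,r1:2,r2:1,r3:Mul2,r4:45,r5:3
  c9: stall  regs: r0:Mul1,r1:2,r2:1,r3:Mul2,r4:45,r5:3
  c10: stall  regs: r0:Mul1,r1:2,r2:1,r3:Mul2,r4:45,r5:3
  c11: stall  regs: r0:Mul1,r1:2,r2:1,r3:Mul2,r4:45,r5:3
  c12: CDB Mul1=2025; issue MUL r5<-Mul1  regs: r0:2025,r1:2,r2:1,r3:Mul2,r4:45,r5:Mul1
  c13: CDB Mul2=270; issue SUB r4<-Add1  regs: r0:2025,r1:2,r2:1,r3:270,r4:Add1,r5:Mul1
  c14: issue SUB r1<-Add2  regs: r0:2025,r1:Add2,r2:1,r3:270,r4:Add1,r5:Mul1
  c15: issue MUL r3<-Mul2  regs: r0:2025,r1:Add2,r2:1,r3:Mul2,r4:Add1,r5:Mul1
  c16: stall  regs: r0:2025,r1:Add2,r2:1,r3:Mul2,r4:Add1,r5:Mul1
  c17: stall  regs: r0:2025,r1:Add2,r2:1,r3:Mul2,r4:Add1,r5:Mul1
  c18: CDB Mul1=540; stall  regs: r0:2025,r1:Add2,r2:1,r3:Mul2,r4:Add1,r5:540
  c19: stall  regs: r0:2025,r1:Add2,r2:1,r3:Mul2,r4:Add1,r5:540
  c20: stall  regs: r0:2025,r1:Add2,r2:1,r3:Mul2,r4:Add1,r5:540
  c21: CDB Add1=-495; issue SUB r5<-Add1  regs: r0:2025,r1:Add2,r2:1,r3:Mul2,r4:-495,r5:Add1
  c22: CDB Add2=-538  regs: r0:2025,r1:-538,r2:1,r3:Mul2,r4:-495,r5:Add1
  c23: -  regs: r0:2025,r1:-538,r2:1,r3:Mul2,r4:-495,r5:Add1

STATUS = VALUE -538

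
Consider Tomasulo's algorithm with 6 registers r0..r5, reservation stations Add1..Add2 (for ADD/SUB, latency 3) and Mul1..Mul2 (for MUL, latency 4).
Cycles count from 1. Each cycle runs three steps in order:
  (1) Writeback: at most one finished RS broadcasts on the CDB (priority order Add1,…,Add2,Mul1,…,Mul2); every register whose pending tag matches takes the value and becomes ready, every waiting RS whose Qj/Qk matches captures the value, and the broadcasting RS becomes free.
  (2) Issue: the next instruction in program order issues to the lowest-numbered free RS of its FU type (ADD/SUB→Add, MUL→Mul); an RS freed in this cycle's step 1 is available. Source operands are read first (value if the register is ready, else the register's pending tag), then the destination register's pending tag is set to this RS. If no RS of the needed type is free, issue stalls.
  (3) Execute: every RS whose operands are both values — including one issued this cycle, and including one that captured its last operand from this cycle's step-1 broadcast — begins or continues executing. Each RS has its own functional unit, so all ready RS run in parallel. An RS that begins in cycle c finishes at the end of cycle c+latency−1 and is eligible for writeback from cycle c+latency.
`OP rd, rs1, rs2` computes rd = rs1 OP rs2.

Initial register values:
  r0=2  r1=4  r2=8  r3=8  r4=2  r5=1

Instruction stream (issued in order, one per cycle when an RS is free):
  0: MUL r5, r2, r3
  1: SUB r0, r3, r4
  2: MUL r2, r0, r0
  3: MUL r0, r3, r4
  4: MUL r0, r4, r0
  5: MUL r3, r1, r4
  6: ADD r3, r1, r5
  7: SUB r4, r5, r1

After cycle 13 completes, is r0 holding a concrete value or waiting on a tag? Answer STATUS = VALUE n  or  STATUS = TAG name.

c1: issue MUL r5<-Mul1 | r0:2,r1:4,r2:8,r3:8,r4:2,r5:Mul1
c2: issue SUB r0<-Add1 | r0:Add1,r1:4,r2:8,r3:8,r4:2,r5:Mul1
c3: issue MUL r2<-Mul2 | r0:Add1,r1:4,r2:Mul2,r3:8,r4:2,r5:Mul1
c4: stall | r0:Add1,r1:4,r2:Mul2,r3:8,r4:2,r5:Mul1
c5: CDB Add1=6; stall | r0:6,r1:4,r2:Mul2,r3:8,r4:2,r5:Mul1
c6: CDB Mul1=64; issue MUL r0<-Mul1 | r0:Mul1,r1:4,r2:Mul2,r3:8,r4:2,r5:64
c7: stall | r0:Mul1,r1:4,r2:Mul2,r3:8,r4:2,r5:64
c8: stall | r0:Mul1,r1:4,r2:Mul2,r3:8,r4:2,r5:64
c9: CDB Mul2=36; issue MUL r0<-Mul2 | r0:Mul2,r1:4,r2:36,r3:8,r4:2,r5:64
c10: CDB Mul1=16; issue MUL r3<-Mul1 | r0:Mul2,r1:4,r2:36,r3:Mul1,r4:2,r5:64
c11: issue ADD r3<-Add1 | r0:Mul2,r1:4,r2:36,r3:Add1,r4:2,r5:64
c12: issue SUB r4<-Add2 | r0:Mul2,r1:4,r2:36,r3:Add1,r4:Add2,r5:64
c13: - | r0:Mul2,r1:4,r2:36,r3:Add1,r4:Add2,r5:64

STATUS = TAG Mul2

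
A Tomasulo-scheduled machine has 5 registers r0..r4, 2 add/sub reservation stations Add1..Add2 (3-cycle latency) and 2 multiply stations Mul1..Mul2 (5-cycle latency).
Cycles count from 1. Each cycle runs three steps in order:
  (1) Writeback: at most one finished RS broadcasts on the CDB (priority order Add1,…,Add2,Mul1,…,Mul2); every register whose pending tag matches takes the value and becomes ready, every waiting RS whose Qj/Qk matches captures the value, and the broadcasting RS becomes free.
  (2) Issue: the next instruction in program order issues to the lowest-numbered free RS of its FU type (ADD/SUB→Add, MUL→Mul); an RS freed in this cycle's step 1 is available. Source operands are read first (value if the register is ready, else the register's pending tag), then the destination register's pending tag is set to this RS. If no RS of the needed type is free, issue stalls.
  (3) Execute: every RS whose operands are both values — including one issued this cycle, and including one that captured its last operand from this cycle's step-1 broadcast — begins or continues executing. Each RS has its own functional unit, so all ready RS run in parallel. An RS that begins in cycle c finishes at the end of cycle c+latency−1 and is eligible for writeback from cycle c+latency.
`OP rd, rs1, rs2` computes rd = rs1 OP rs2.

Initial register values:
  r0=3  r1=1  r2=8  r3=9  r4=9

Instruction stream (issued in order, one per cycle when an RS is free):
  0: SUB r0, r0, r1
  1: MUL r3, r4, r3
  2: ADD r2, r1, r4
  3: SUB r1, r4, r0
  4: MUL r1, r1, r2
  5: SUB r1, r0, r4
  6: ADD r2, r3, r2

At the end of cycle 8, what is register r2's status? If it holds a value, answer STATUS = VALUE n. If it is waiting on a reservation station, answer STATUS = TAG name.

  c1: issue SUB r0<-Add1  regs: r0:Add1,r1:1,r2:8,r3:9,r4:9
  c2: issue MUL r3<-Mul1  regs: r0:Add1,r1:1,r2:8,r3:Mul1,r4:9
  c3: issue ADD r2<-Add2  regs: r0:Add1,r1:1,r2:Add2,r3:Mul1,r4:9
  c4: CDB Add1=2; issue SUB r1<-Add1  regs: r0:2,r1:Add1,r2:Add2,r3:Mul1,r4:9
  c5: issue MUL r1<-Mul2  regs: r0:2,r1:Mul2,r2:Add2,r3:Mul1,r4:9
  c6: CDB Add2=10; issue SUB r1<-Add2  regs: r0:2,r1:Add2,r2:10,r3:Mul1,r4:9
  c7: CDB Add1=7; issue ADD r2<-Add1  regs: r0:2,r1:Add2,r2:Add1,r3:Mul1,r4:9
  c8: CDB Mul1=81  regs: r0:2,r1:Add2,r2:Add1,r3:81,r4:9

STATUS = TAG Add1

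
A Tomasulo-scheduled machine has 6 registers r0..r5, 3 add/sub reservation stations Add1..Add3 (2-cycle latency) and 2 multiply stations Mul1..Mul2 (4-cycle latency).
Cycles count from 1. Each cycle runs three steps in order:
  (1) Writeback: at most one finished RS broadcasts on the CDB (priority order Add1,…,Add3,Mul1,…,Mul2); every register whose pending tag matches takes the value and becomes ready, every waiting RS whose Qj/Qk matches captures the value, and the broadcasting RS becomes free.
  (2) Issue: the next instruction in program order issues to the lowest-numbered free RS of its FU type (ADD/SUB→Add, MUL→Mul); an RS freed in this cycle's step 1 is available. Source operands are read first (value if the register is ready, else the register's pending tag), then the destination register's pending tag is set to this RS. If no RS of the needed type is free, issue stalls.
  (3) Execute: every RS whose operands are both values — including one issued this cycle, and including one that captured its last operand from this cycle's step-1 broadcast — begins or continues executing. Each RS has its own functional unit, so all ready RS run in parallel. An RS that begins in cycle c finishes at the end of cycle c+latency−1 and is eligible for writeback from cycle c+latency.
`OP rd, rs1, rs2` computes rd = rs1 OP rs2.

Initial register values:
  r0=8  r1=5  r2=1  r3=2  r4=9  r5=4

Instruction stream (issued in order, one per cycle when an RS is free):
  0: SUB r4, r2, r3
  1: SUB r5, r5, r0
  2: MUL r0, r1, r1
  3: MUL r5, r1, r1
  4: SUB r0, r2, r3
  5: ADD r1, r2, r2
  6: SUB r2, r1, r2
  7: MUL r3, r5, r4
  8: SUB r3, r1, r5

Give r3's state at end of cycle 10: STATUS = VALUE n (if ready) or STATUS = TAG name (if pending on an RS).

  c1: issue SUB r4<-Add1  regs: r0:8,r1:5,r2:1,r3:2,r4:Add1,r5:4
  c2: issue SUB r5<-Add2  regs: r0:8,r1:5,r2:1,r3:2,r4:Add1,r5:Add2
  c3: CDB Add1=-1; issue MUL r0<-Mul1  regs: r0:Mul1,r1:5,r2:1,r3:2,r4:-1,r5:Add2
  c4: CDB Add2=-4; issue MUL r5<-Mul2  regs: r0:Mul1,r1:5,r2:1,r3:2,r4:-1,r5:Mul2
  c5: issue SUB r0<-Add1  regs: r0:Add1,r1:5,r2:1,r3:2,r4:-1,r5:Mul2
  c6: issue ADD r1<-Add2  regs: r0:Add1,r1:Add2,r2:1,r3:2,r4:-1,r5:Mul2
  c7: CDB Add1=-1; issue SUB r2<-Add1  regs: r0:-1,r1:Add2,r2:Add1,r3:2,r4:-1,r5:Mul2
  c8: CDB Add2=2; stall  regs: r0:-1,r1:2,r2:Add1,r3:2,r4:-1,r5:Mul2
  c9: CDB Mul1=25; issue MUL r3<-Mul1  regs: r0:-1,r1:2,r2:Add1,r3:Mul1,r4:-1,r5:Mul2
  c10: CDB Add1=1; issue SUB r3<-Add1  regs: r0:-1,r1:2,r2:1,r3:Add1,r4:-1,r5:Mul2

STATUS = TAG Add1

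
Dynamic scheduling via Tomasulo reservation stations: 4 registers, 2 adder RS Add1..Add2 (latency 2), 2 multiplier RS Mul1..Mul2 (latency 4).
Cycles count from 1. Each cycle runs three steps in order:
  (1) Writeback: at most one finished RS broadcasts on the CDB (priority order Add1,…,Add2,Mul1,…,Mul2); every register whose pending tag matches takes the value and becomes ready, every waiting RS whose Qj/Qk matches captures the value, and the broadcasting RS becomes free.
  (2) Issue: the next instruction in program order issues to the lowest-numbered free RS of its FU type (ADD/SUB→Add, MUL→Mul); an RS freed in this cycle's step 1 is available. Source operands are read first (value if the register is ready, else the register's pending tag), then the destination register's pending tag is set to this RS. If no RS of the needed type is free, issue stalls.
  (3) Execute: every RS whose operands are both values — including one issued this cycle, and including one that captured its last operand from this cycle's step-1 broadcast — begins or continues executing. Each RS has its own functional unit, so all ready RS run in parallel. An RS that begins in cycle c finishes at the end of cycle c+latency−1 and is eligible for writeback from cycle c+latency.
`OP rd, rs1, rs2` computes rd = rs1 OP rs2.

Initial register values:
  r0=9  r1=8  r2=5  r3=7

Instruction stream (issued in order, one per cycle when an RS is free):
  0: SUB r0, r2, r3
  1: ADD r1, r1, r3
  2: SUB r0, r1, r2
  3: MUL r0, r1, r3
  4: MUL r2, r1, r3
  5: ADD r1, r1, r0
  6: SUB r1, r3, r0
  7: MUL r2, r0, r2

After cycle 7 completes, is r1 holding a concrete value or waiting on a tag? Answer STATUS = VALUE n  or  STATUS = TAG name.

STATUS = TAG Add2

  c1: issue SUB r0<-Add1  regs: r0:Add1,r1:8,r2:5,r3:7
  c2: issue ADD r1<-Add2  regs: r0:Add1,r1:Add2,r2:5,r3:7
  c3: CDB Add1=-2; issue SUB r0<-Add1  regs: r0:Add1,r1:Add2,r2:5,r3:7
  c4: CDB Add2=15; issue MUL r0<-Mul1  regs: r0:Mul1,r1:15,r2:5,r3:7
  c5: issue MUL r2<-Mul2  regs: r0:Mul1,r1:15,r2:Mul2,r3:7
  c6: CDB Add1=10; issue ADD r1<-Add1  regs: r0:Mul1,r1:Add1,r2:Mul2,r3:7
  c7: issue SUB r1<-Add2  regs: r0:Mul1,r1:Add2,r2:Mul2,r3:7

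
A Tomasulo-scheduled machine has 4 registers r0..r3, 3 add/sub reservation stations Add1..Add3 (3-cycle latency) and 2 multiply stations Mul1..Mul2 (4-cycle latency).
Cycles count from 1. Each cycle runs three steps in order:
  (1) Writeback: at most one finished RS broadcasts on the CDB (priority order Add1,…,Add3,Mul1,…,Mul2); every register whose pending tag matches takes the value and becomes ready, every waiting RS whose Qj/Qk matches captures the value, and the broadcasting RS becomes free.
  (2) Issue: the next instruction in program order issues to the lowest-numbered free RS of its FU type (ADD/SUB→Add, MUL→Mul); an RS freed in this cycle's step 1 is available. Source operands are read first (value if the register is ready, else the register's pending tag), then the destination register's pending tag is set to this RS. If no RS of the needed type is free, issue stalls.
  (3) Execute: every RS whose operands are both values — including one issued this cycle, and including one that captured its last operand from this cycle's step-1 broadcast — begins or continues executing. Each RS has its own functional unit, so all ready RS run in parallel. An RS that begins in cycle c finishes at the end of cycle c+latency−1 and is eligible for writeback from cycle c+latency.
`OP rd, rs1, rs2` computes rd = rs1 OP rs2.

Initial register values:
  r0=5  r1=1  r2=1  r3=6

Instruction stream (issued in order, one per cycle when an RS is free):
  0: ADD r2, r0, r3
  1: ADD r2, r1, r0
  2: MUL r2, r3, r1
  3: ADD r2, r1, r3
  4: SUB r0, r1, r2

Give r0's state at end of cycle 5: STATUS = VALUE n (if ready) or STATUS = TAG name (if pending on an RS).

STATUS = TAG Add2

  c1: issue ADD r2<-Add1  regs: r0:5,r1:1,r2:Add1,r3:6
  c2: issue ADD r2<-Add2  regs: r0:5,r1:1,r2:Add2,r3:6
  c3: issue MUL r2<-Mul1  regs: r0:5,r1:1,r2:Mul1,r3:6
  c4: CDB Add1=11; issue ADD r2<-Add1  regs: r0:5,r1:1,r2:Add1,r3:6
  c5: CDB Add2=6; issue SUB r0<-Add2  regs: r0:Add2,r1:1,r2:Add1,r3:6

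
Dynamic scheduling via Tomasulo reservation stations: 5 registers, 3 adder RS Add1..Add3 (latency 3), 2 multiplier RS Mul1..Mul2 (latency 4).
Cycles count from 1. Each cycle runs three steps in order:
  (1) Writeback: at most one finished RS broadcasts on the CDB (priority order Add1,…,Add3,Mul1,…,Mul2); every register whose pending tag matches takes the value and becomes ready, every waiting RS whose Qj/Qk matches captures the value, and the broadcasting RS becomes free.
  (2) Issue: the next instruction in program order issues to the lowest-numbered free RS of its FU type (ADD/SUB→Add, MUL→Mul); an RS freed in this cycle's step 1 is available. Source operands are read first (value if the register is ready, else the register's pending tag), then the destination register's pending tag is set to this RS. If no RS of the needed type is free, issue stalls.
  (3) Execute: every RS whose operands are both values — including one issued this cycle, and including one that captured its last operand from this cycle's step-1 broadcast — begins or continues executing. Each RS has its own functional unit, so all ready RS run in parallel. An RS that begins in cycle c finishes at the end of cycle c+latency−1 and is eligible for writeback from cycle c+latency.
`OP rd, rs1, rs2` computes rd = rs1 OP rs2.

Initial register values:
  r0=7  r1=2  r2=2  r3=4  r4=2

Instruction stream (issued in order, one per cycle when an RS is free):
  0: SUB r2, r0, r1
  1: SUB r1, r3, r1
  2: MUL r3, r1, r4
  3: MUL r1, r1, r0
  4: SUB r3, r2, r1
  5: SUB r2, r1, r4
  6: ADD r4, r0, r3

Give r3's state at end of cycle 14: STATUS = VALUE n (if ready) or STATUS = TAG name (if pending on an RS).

c1: issue SUB r2<-Add1 | r0:7,r1:2,r2:Add1,r3:4,r4:2
c2: issue SUB r1<-Add2 | r0:7,r1:Add2,r2:Add1,r3:4,r4:2
c3: issue MUL r3<-Mul1 | r0:7,r1:Add2,r2:Add1,r3:Mul1,r4:2
c4: CDB Add1=5; issue MUL r1<-Mul2 | r0:7,r1:Mul2,r2:5,r3:Mul1,r4:2
c5: CDB Add2=2; issue SUB r3<-Add1 | r0:7,r1:Mul2,r2:5,r3:Add1,r4:2
c6: issue SUB r2<-Add2 | r0:7,r1:Mul2,r2:Add2,r3:Add1,r4:2
c7: issue ADD r4<-Add3 | r0:7,r1:Mul2,r2:Add2,r3:Add1,r4:Add3
c8: - | r0:7,r1:Mul2,r2:Add2,r3:Add1,r4:Add3
c9: CDB Mul1=4 | r0:7,r1:Mul2,r2:Add2,r3:Add1,r4:Add3
c10: CDB Mul2=14 | r0:7,r1:14,r2:Add2,r3:Add1,r4:Add3
c11: - | r0:7,r1:14,r2:Add2,r3:Add1,r4:Add3
c12: - | r0:7,r1:14,r2:Add2,r3:Add1,r4:Add3
c13: CDB Add1=-9 | r0:7,r1:14,r2:Add2,r3:-9,r4:Add3
c14: CDB Add2=12 | r0:7,r1:14,r2:12,r3:-9,r4:Add3

STATUS = VALUE -9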